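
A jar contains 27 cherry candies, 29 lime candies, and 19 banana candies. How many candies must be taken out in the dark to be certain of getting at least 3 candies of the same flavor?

The worst case takes 2 candies of each flavor without reaching 3 of any: 3 × 2 = 6.
The next candy must bring some flavor to 3, so 6 + 1 = 7.

7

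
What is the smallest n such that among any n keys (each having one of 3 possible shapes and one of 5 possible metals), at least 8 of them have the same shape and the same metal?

There are 3 × 5 = 15 (shape, metal) combinations acting as pigeonholes.
With 15 × 7 = 105 keys we could place exactly 7 in each, with no (shape, metal) pair reaching 8.
One more forces some (shape, metal) pair to hold 8, so 105 + 1 = 106.

106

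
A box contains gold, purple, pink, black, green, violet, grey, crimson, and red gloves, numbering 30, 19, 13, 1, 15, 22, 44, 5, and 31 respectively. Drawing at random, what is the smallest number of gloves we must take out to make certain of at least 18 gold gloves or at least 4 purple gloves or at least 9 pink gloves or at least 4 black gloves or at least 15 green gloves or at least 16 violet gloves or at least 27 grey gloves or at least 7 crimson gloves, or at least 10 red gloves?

99

The worst case stops just short of every target: 17 gold, 3 purple, 8 pink, all 1 black, 14 green, 15 violet, 26 grey, all 5 crimson, 9 red — 17 + 3 + 8 + 1 + 14 + 15 + 26 + 5 + 9 = 98 gloves.
One more glove must push some color to its target, so 98 + 1 = 99.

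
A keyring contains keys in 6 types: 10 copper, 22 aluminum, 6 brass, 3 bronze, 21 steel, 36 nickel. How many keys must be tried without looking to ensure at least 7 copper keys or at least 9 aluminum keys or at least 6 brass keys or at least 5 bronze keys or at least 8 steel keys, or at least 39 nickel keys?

Each of the 6 types has its own threshold; avoid all of them simultaneously.
The worst case stops just short of every target: 6 copper, 8 aluminum, 5 brass, all 3 bronze, 7 steel, all 36 nickel — 6 + 8 + 5 + 3 + 7 + 36 = 65 keys.
One more key must push some type to its target, so 65 + 1 = 66.

66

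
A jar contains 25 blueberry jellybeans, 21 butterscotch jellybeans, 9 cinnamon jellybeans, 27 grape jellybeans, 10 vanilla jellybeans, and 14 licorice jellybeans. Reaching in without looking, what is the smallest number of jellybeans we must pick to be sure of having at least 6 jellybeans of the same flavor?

31

Treat the 6 flavors as pigeonholes.
The worst case takes 5 jellybeans of each flavor without reaching 6 of any: 6 × 5 = 30.
The next jellybean must bring some flavor to 6, so 30 + 1 = 31.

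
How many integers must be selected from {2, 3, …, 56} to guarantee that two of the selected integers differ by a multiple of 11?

Group the integers by remainder mod 11; there are 11 residue classes, each nonempty in this range.
Choosing one from each class (11 integers) avoids any shared remainder.
One more choice must repeat a class, so two differ by a multiple of 11. Hence 11 + 1 = 12.

12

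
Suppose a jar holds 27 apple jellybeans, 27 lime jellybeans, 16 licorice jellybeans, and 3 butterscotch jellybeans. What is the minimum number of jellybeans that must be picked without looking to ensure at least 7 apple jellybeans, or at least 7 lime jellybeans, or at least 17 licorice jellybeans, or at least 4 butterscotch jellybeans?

The worst case stops just short of every target: 6 apple, 6 lime, 16 licorice, 3 butterscotch — 6 + 6 + 16 + 3 = 31 jellybeans.
One more jellybean must push some flavor to its target, so 31 + 1 = 32.

32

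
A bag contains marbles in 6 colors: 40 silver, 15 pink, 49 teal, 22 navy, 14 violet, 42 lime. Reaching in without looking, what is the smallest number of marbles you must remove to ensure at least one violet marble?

The worst case draws every non-violet marble first: 40 + 15 + 49 + 22 + 42 = 168.
The next draw is then forced to be violet, giving 168 + 1 = 169.

169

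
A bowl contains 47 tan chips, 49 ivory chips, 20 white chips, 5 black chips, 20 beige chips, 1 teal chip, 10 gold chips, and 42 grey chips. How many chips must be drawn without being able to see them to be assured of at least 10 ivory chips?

155

To avoid ivory chips as long as possible, exhaust the other 7 colors first.
The worst case draws every non-ivory chip first: 47 + 20 + 5 + 20 + 1 + 10 + 42 = 145.
The next 10 draws are then forced to be ivory, giving 145 + 10 = 155.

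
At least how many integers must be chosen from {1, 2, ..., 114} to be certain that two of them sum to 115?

58

Partition {1, …, 114} into 57 pairs: {1,114}, {2,113}, …, {57,58}.
Choosing 57 integers — say the integers 1 through 57 — takes one from each pair and avoids the property.
Choosing 58 forces two into the same pair by pigeonhole, and those sum to 115. So 58.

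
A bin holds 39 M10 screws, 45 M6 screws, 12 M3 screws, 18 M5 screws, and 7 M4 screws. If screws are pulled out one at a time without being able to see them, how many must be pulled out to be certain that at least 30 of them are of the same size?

In the worst case we take at most 29 of each size, but all 12 M3, all 18 M5, and all 7 M4 (fewer than 29), giving 29 + 29 + 12 + 18 + 7 = 95.
One more screw then forces some size to 30, so 95 + 1 = 96.

96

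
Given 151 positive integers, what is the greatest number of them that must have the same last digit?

If each of the 10 possible last digits held at most 15, the total would be at most 10 × 15 = 150 < 151, a contradiction.
So at least one holds ⌈151/10⌉ = 16.

16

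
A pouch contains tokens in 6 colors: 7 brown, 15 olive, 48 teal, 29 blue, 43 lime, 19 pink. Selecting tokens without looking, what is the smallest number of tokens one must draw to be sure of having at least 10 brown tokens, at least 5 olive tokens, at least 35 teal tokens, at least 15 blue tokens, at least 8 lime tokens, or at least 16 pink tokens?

82

The worst case stops just short of every target: all 7 brown, 4 olive, 34 teal, 14 blue, 7 lime, 15 pink — 7 + 4 + 34 + 14 + 7 + 15 = 81 tokens.
One more token must push some color to its target, so 81 + 1 = 82.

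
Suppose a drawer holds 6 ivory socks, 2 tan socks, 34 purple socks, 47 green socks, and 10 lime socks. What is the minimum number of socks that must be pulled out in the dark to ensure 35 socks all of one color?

87

In the worst case we take at most 34 of each color, but all 6 ivory, all 2 tan, and all 10 lime (fewer than 34), giving 6 + 2 + 34 + 34 + 10 = 86.
One more sock then forces some color to 35, so 86 + 1 = 87.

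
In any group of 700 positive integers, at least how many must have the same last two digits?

There are 100 possible two-digit endings, which serve as the pigeonholes.
If each of the 100 possible two-digit endings held at most 6, the total would be at most 100 × 6 = 600 < 700, a contradiction.
So at least one holds ⌈700/100⌉ = 7.

7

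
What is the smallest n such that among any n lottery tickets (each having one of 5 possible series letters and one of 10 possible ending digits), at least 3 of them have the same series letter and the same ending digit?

There are 5 × 10 = 50 (series letter, ending digit) combinations acting as pigeonholes.
With 50 × 2 = 100 lottery tickets we could place exactly 2 in each, with no (series letter, ending digit) pair reaching 3.
One more forces some (series letter, ending digit) pair to hold 3, so 100 + 1 = 101.

101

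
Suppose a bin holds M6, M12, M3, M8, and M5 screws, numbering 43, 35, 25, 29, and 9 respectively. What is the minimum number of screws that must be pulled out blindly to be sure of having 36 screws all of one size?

Treat the 5 sizes as pigeonholes.
In the worst case we take at most 35 of each size, but all 25 M3, all 29 M8, and all 9 M5 (fewer than 35), giving 35 + 35 + 25 + 29 + 9 = 133.
One more screw then forces some size to 36, so 133 + 1 = 134.

134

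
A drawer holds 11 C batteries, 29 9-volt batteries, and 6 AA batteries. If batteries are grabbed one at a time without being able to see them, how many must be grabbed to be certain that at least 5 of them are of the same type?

The worst case takes 4 batteries of each type without reaching 5 of any: 3 × 4 = 12.
The next battery must bring some type to 5, so 12 + 1 = 13.

13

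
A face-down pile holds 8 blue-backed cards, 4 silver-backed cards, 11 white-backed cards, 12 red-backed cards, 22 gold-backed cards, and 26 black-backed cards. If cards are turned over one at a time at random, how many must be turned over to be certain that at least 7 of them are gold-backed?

The worst case draws every non-gold-backed card first: 8 + 4 + 11 + 12 + 26 = 61.
The next 7 draws are then forced to be gold-backed, giving 61 + 7 = 68.

68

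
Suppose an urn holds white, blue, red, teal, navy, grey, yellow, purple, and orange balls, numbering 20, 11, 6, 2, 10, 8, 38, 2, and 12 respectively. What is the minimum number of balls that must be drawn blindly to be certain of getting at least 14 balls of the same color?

In the worst case we take at most 13 of each color, but all 11 blue, all 6 red, all 2 teal, all 10 navy, all 8 grey, all 2 purple, and all 12 orange (fewer than 13), giving 13 + 11 + 6 + 2 + 10 + 8 + 13 + 2 + 12 = 77.
One more ball then forces some color to 14, so 77 + 1 = 78.

78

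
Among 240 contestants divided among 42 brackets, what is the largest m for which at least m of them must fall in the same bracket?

6

The 240 contestants fall into 42 brackets.
If each of the 42 brackets held at most 5, the total would be at most 42 × 5 = 210 < 240, a contradiction.
So at least one holds ⌈240/42⌉ = 6.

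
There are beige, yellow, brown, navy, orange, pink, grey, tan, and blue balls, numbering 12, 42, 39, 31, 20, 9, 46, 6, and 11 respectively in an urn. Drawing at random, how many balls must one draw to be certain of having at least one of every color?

211

The hardest color to obtain is tan: we could draw every other ball first — 216 − 6 = 210 balls — without a single tan one.
The next draw must be tan, so 210 + 1 = 211.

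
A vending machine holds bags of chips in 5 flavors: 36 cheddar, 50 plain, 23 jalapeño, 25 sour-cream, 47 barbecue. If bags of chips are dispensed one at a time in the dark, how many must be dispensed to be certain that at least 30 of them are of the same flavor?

In the worst case we take at most 29 of each flavor, but all 23 jalapeño and all 25 sour-cream (fewer than 29), giving 29 + 29 + 23 + 25 + 29 = 135.
One more bag of chips then forces some flavor to 30, so 135 + 1 = 136.

136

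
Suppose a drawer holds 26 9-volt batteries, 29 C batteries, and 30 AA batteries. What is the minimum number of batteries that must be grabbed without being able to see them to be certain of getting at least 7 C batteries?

The worst case draws every non-C battery first: 26 + 30 = 56.
The next 7 draws are then forced to be C, giving 56 + 7 = 63.

63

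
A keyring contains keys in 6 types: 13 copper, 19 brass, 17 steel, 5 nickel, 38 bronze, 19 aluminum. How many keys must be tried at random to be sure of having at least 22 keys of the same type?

95

In the worst case we take at most 21 of each type, but all 13 copper, all 19 brass, all 17 steel, all 5 nickel, and all 19 aluminum (fewer than 21), giving 13 + 19 + 17 + 5 + 21 + 19 = 94.
One more key then forces some type to 22, so 94 + 1 = 95.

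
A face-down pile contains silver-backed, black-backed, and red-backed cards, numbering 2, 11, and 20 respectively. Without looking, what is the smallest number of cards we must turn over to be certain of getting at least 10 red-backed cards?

To avoid red-backed cards as long as possible, exhaust the other 2 back colors first.
The worst case draws every non-red-backed card first: 2 + 11 = 13.
The next 10 draws are then forced to be red-backed, giving 13 + 10 = 23.

23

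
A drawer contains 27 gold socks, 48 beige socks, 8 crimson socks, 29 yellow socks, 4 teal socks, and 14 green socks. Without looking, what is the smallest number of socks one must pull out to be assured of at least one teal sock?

127

To avoid teal socks as long as possible, exhaust the other 5 colors first.
The worst case draws every non-teal sock first: 27 + 48 + 8 + 29 + 14 = 126.
The next draw is then forced to be teal, giving 126 + 1 = 127.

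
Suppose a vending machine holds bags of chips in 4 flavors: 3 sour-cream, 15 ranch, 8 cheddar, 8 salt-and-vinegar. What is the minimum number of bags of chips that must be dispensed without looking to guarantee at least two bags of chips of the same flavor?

The worst case takes 1 bag of chips of each flavor without reaching 2 of any: 4 × 1 = 4.
The next bag of chips must bring some flavor to 2, so 4 + 1 = 5.

5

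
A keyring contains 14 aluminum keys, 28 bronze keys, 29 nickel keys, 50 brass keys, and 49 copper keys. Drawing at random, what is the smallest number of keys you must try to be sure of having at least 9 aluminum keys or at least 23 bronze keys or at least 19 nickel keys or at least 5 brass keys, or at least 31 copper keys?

83

The worst case stops just short of every target: 8 aluminum, 22 bronze, 18 nickel, 4 brass, 30 copper — 8 + 22 + 18 + 4 + 30 = 82 keys.
One more key must push some type to its target, so 82 + 1 = 83.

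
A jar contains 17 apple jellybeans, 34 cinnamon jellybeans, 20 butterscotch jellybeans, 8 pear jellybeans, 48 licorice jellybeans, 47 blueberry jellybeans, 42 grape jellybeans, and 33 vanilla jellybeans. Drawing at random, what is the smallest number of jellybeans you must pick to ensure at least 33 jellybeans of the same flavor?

In the worst case we take at most 32 of each flavor, but all 17 apple, all 20 butterscotch, and all 8 pear (fewer than 32), giving 17 + 32 + 20 + 8 + 32 + 32 + 32 + 32 = 205.
One more jellybean then forces some flavor to 33, so 205 + 1 = 206.

206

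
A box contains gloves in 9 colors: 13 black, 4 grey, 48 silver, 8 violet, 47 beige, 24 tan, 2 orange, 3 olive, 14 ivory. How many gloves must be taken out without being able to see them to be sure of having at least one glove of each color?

162

The hardest color to obtain is orange: we could draw every other glove first — 163 − 2 = 161 gloves — without a single orange one.
The next draw must be orange, so 161 + 1 = 162.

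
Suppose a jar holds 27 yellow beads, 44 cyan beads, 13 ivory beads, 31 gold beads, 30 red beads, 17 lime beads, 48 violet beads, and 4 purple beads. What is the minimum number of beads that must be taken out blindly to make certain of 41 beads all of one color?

203

Treat the 8 colors as pigeonholes.
In the worst case we take at most 40 of each color, but all 27 yellow, all 13 ivory, all 31 gold, all 30 red, all 17 lime, and all 4 purple (fewer than 40), giving 27 + 40 + 13 + 31 + 30 + 17 + 40 + 4 = 202.
One more bead then forces some color to 41, so 202 + 1 = 203.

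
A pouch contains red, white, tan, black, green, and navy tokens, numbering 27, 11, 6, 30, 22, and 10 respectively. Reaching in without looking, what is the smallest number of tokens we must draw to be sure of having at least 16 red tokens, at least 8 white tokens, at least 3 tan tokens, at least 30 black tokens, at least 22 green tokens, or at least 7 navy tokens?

81

Each of the 6 colors has its own threshold; avoid all of them simultaneously.
The worst case stops just short of every target: 15 red, 7 white, 2 tan, 29 black, 21 green, 6 navy — 15 + 7 + 2 + 29 + 21 + 6 = 80 tokens.
One more token must push some color to its target, so 80 + 1 = 81.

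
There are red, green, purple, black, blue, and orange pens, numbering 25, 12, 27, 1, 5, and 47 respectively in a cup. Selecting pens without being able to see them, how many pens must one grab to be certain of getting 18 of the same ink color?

Treat the 6 ink colors as pigeonholes.
In the worst case we take at most 17 of each ink color, but all 12 green, all 1 black, and all 5 blue (fewer than 17), giving 17 + 12 + 17 + 1 + 5 + 17 = 69.
One more pen then forces some ink color to 18, so 69 + 1 = 70.

70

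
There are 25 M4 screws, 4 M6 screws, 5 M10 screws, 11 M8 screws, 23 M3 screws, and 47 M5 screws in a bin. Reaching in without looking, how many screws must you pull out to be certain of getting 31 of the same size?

99

In the worst case we take at most 30 of each size, but all 25 M4, all 4 M6, all 5 M10, all 11 M8, and all 23 M3 (fewer than 30), giving 25 + 4 + 5 + 11 + 23 + 30 = 98.
One more screw then forces some size to 31, so 98 + 1 = 99.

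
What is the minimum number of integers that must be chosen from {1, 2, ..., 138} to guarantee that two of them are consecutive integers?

70

Partition {1, …, 138} into 69 pairs: {1,2}, {3,4}, …, {137,138}.
Choosing 69 integers — say the 69 even numbers 2, 4, …, 138 — takes one from each pair and avoids the property.
Choosing 70 forces two into the same pair by pigeonhole, and those are consecutive. So 70.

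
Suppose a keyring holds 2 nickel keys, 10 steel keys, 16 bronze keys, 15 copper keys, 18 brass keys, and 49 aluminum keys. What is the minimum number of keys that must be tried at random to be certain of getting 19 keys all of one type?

In the worst case we take at most 18 of each type, but all 2 nickel, all 10 steel, all 16 bronze, and all 15 copper (fewer than 18), giving 2 + 10 + 16 + 15 + 18 + 18 = 79.
One more key then forces some type to 19, so 79 + 1 = 80.

80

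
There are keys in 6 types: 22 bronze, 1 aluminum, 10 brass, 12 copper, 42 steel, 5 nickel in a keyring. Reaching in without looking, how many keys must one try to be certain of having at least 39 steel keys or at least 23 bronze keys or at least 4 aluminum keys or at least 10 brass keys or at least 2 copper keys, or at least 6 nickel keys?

77

The worst case stops just short of every target: 22 bronze, all 1 aluminum, 9 brass, 1 copper, 38 steel, 5 nickel — 22 + 1 + 9 + 1 + 38 + 5 = 76 keys.
One more key must push some type to its target, so 76 + 1 = 77.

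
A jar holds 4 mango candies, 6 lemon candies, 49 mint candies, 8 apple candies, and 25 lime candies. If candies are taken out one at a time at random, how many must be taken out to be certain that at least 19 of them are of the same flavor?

In the worst case we take at most 18 of each flavor, but all 4 mango, all 6 lemon, and all 8 apple (fewer than 18), giving 4 + 6 + 18 + 8 + 18 = 54.
One more candy then forces some flavor to 19, so 54 + 1 = 55.

55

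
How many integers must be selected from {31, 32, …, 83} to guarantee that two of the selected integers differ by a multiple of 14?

15

Group the integers by remainder mod 14; there are 14 residue classes, each nonempty in this range.
Choosing one from each class (14 integers) avoids any shared remainder.
One more choice must repeat a class, so two differ by a multiple of 14. Hence 14 + 1 = 15.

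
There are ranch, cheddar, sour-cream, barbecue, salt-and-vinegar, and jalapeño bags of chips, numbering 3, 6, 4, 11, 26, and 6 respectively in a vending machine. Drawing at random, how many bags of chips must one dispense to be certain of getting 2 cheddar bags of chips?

52

To avoid cheddar bags of chips as long as possible, exhaust the other 5 flavors first.
The worst case draws every non-cheddar bag of chips first: 3 + 4 + 11 + 26 + 6 = 50.
The next 2 draws are then forced to be cheddar, giving 50 + 2 = 52.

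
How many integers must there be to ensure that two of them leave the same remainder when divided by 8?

There are 8 residue classes modulo 8 acting as pigeonholes.
With 8 integers we could place one in each, avoiding any repeat.
One more forces some class to hold 2, so 8 + 1 = 9.

9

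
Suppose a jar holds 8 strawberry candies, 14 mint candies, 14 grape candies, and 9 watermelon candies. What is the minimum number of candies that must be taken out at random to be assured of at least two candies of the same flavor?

5

The worst case takes 1 candy of each flavor without reaching 2 of any: 4 × 1 = 4.
The next candy must bring some flavor to 2, so 4 + 1 = 5.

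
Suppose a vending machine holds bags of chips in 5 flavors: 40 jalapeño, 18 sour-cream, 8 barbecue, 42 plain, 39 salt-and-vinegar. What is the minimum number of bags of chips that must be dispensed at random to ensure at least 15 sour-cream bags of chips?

The worst case draws every non-sour-cream bag of chips first: 40 + 8 + 42 + 39 = 129.
The next 15 draws are then forced to be sour-cream, giving 129 + 15 = 144.

144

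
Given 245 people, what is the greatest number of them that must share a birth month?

21

The 245 people fall into 12 months of the year.
If each of the 12 months of the year held at most 20, the total would be at most 12 × 20 = 240 < 245, a contradiction.
So at least one holds ⌈245/12⌉ = 21.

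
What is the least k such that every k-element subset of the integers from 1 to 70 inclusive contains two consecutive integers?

36

Partition {1, …, 70} into 35 pairs: {1,2}, {3,4}, …, {69,70}.
Choosing 35 integers — say the 35 even numbers 2, 4, …, 70 — takes one from each pair and avoids the property.
Choosing 36 forces two into the same pair by pigeonhole, and those are consecutive. So 36.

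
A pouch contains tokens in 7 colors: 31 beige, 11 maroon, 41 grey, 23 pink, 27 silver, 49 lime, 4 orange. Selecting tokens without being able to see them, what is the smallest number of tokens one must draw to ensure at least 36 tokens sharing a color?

167

Treat the 7 colors as pigeonholes.
In the worst case we take at most 35 of each color, but all 31 beige, all 11 maroon, all 23 pink, all 27 silver, and all 4 orange (fewer than 35), giving 31 + 11 + 35 + 23 + 27 + 35 + 4 = 166.
One more token then forces some color to 36, so 166 + 1 = 167.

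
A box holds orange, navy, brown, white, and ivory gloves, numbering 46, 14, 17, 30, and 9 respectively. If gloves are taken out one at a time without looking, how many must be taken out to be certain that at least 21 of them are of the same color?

81

In the worst case we take at most 20 of each color, but all 14 navy, all 17 brown, and all 9 ivory (fewer than 20), giving 20 + 14 + 17 + 20 + 9 = 80.
One more glove then forces some color to 21, so 80 + 1 = 81.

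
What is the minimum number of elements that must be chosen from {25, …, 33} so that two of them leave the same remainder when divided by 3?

4

Group the integers by remainder mod 3; there are 3 residue classes, each nonempty in this range.
Choosing one from each class (3 integers) avoids any shared remainder.
One more choice must repeat a class, so two differ by a multiple of 3. Hence 3 + 1 = 4.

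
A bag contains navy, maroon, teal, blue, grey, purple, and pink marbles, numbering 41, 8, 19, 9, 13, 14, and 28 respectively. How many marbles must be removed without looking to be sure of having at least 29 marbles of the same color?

120

Treat the 7 colors as pigeonholes.
In the worst case we take at most 28 of each color, but all 8 maroon, all 19 teal, all 9 blue, all 13 grey, and all 14 purple (fewer than 28), giving 28 + 8 + 19 + 9 + 13 + 14 + 28 = 119.
One more marble then forces some color to 29, so 119 + 1 = 120.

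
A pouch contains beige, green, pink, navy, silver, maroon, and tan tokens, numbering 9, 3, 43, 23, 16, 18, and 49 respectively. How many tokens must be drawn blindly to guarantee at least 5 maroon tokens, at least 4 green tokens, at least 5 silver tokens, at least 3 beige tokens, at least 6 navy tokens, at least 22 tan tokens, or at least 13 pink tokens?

52

The worst case stops just short of every target: 2 beige, 3 green, 12 pink, 5 navy, 4 silver, 4 maroon, 21 tan — 2 + 3 + 12 + 5 + 4 + 4 + 21 = 51 tokens.
One more token must push some color to its target, so 51 + 1 = 52.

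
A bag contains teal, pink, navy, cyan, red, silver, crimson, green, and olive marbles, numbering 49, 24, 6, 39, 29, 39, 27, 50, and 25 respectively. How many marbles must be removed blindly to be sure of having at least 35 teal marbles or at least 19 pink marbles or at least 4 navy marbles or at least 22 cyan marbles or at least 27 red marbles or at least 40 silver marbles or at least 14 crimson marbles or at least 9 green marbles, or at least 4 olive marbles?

166

Each of the 9 colors has its own threshold; avoid all of them simultaneously.
The worst case stops just short of every target: 34 teal, 18 pink, 3 navy, 21 cyan, 26 red, 39 silver, 13 crimson, 8 green, 3 olive — 34 + 18 + 3 + 21 + 26 + 39 + 13 + 8 + 3 = 165 marbles.
One more marble must push some color to its target, so 165 + 1 = 166.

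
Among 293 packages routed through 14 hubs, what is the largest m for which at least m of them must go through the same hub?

21

The 293 packages fall into 14 hubs.
If each of the 14 hubs held at most 20, the total would be at most 14 × 20 = 280 < 293, a contradiction.
So at least one holds ⌈293/14⌉ = 21.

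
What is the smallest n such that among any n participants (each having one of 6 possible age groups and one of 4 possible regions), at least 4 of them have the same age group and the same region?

73

There are 6 × 4 = 24 (age group, region) combinations acting as pigeonholes.
With 24 × 3 = 72 participants we could place exactly 3 in each, with no (age group, region) pair reaching 4.
One more forces some (age group, region) pair to hold 4, so 72 + 1 = 73.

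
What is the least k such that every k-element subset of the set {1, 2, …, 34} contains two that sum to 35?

18

Partition {1, …, 34} into 17 pairs: {1,34}, {2,33}, …, {17,18}.
Choosing 17 integers — say the integers 1 through 17 — takes one from each pair and avoids the property.
Choosing 18 forces two into the same pair by pigeonhole, and those sum to 35. So 18.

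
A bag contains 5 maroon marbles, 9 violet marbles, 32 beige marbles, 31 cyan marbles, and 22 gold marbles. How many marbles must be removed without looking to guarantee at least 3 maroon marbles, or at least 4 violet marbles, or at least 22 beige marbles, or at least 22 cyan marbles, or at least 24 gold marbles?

Each of the 5 colors has its own threshold; avoid all of them simultaneously.
The worst case stops just short of every target: 2 maroon, 3 violet, 21 beige, 21 cyan, all 22 gold — 2 + 3 + 21 + 21 + 22 = 69 marbles.
One more marble must push some color to its target, so 69 + 1 = 70.

70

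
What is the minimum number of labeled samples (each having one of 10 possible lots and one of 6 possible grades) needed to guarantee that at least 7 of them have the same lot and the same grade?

361

There are 10 × 6 = 60 (lot, grade) combinations acting as pigeonholes.
With 60 × 6 = 360 labeled samples we could place exactly 6 in each, with no (lot, grade) pair reaching 7.
One more forces some (lot, grade) pair to hold 7, so 360 + 1 = 361.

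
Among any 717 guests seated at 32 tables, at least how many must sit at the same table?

The 717 guests fall into 32 tables.
If each of the 32 tables held at most 22, the total would be at most 32 × 22 = 704 < 717, a contradiction.
So at least one holds ⌈717/32⌉ = 23.

23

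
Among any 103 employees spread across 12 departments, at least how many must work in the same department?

9

The 103 employees fall into 12 departments.
If each of the 12 departments held at most 8, the total would be at most 12 × 8 = 96 < 103, a contradiction.
So at least one holds ⌈103/12⌉ = 9.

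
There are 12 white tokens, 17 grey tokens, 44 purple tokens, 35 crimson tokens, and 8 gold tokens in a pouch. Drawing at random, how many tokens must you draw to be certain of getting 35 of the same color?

106

In the worst case we take at most 34 of each color, but all 12 white, all 17 grey, and all 8 gold (fewer than 34), giving 12 + 17 + 34 + 34 + 8 = 105.
One more token then forces some color to 35, so 105 + 1 = 106.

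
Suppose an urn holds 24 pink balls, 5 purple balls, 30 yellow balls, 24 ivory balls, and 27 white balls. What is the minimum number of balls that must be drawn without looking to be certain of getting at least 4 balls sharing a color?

Treat the 5 colors as pigeonholes.
The worst case takes 3 balls of each color without reaching 4 of any: 5 × 3 = 15.
The next ball must bring some color to 4, so 15 + 1 = 16.

16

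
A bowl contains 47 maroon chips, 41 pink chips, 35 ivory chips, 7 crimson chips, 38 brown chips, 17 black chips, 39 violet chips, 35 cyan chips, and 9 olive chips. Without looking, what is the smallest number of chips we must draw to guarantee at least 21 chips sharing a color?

In the worst case we take at most 20 of each color, but all 7 crimson, all 17 black, and all 9 olive (fewer than 20), giving 20 + 20 + 20 + 7 + 20 + 17 + 20 + 20 + 9 = 153.
One more chip then forces some color to 21, so 153 + 1 = 154.

154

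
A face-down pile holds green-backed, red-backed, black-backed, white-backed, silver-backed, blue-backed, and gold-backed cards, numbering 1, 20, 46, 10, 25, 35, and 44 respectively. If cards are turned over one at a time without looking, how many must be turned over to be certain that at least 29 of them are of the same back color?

141

In the worst case we take at most 28 of each back color, but all 1 green-backed, all 20 red-backed, all 10 white-backed, and all 25 silver-backed (fewer than 28), giving 1 + 20 + 28 + 10 + 25 + 28 + 28 = 140.
One more card then forces some back color to 29, so 140 + 1 = 141.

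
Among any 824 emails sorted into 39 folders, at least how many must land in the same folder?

The 824 emails fall into 39 folders.
If each of the 39 folders held at most 21, the total would be at most 39 × 21 = 819 < 824, a contradiction.
So at least one holds ⌈824/39⌉ = 22.

22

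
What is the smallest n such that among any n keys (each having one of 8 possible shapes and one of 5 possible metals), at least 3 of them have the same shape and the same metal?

There are 8 × 5 = 40 (shape, metal) combinations acting as pigeonholes.
With 40 × 2 = 80 keys we could place exactly 2 in each, with no (shape, metal) pair reaching 3.
One more forces some (shape, metal) pair to hold 3, so 80 + 1 = 81.

81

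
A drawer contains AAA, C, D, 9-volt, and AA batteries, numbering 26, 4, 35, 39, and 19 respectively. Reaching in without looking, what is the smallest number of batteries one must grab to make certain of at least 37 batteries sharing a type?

121

In the worst case we take at most 36 of each type, but all 26 AAA, all 4 C, all 35 D, and all 19 AA (fewer than 36), giving 26 + 4 + 35 + 36 + 19 = 120.
One more battery then forces some type to 37, so 120 + 1 = 121.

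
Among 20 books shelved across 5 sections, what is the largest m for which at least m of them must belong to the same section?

4

The 20 books fall into 5 sections.
If each of the 5 sections held at most 3, the total would be at most 5 × 3 = 15 < 20, a contradiction.
So at least one holds ⌈20/5⌉ = 4.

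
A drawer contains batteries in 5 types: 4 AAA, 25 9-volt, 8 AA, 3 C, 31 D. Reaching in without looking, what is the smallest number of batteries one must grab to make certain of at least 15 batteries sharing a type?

In the worst case we take at most 14 of each type, but all 4 AAA, all 8 AA, and all 3 C (fewer than 14), giving 4 + 14 + 8 + 3 + 14 = 43.
One more battery then forces some type to 15, so 43 + 1 = 44.

44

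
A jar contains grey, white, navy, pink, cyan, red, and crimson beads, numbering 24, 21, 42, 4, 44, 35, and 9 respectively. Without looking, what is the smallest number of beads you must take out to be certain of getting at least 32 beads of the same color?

In the worst case we take at most 31 of each color, but all 24 grey, all 21 white, all 4 pink, and all 9 crimson (fewer than 31), giving 24 + 21 + 31 + 4 + 31 + 31 + 9 = 151.
One more bead then forces some color to 32, so 151 + 1 = 152.

152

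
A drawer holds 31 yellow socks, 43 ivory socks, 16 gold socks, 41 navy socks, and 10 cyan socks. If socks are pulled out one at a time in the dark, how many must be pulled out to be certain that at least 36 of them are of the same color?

Treat the 5 colors as pigeonholes.
In the worst case we take at most 35 of each color, but all 31 yellow, all 16 gold, and all 10 cyan (fewer than 35), giving 31 + 35 + 16 + 35 + 10 = 127.
One more sock then forces some color to 36, so 127 + 1 = 128.

128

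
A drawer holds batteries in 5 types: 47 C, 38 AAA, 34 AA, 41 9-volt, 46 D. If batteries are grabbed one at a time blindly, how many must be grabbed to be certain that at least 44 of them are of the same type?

Treat the 5 types as pigeonholes.
In the worst case we take at most 43 of each type, but all 38 AAA, all 34 AA, and all 41 9-volt (fewer than 43), giving 43 + 38 + 34 + 41 + 43 = 199.
One more battery then forces some type to 44, so 199 + 1 = 200.

200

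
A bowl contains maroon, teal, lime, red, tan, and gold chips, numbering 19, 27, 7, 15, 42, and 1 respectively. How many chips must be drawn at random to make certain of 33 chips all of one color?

102

In the worst case we take at most 32 of each color, but all 19 maroon, all 27 teal, all 7 lime, all 15 red, and all 1 gold (fewer than 32), giving 19 + 27 + 7 + 15 + 32 + 1 = 101.
One more chip then forces some color to 33, so 101 + 1 = 102.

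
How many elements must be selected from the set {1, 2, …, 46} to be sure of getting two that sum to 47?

24

Partition {1, …, 46} into 23 pairs: {1,46}, {2,45}, …, {23,24}.
Choosing 23 integers — say the integers 1 through 23 — takes one from each pair and avoids the property.
Choosing 24 forces two into the same pair by pigeonhole, and those sum to 47. So 24.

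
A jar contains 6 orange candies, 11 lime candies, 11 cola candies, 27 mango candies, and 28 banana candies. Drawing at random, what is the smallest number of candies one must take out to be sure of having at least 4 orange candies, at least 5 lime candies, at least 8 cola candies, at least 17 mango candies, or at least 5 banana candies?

The worst case stops just short of every target: 3 orange, 4 lime, 7 cola, 16 mango, 4 banana — 3 + 4 + 7 + 16 + 4 = 34 candies.
One more candy must push some flavor to its target, so 34 + 1 = 35.

35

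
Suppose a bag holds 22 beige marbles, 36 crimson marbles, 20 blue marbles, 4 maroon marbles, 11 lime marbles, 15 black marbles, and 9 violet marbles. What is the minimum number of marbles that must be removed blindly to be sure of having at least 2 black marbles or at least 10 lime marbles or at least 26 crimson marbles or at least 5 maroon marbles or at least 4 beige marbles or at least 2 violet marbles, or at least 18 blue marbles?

61

The worst case stops just short of every target: 3 beige, 25 crimson, 17 blue, 4 maroon, 9 lime, 1 black, 1 violet — 3 + 25 + 17 + 4 + 9 + 1 + 1 = 60 marbles.
One more marble must push some color to its target, so 60 + 1 = 61.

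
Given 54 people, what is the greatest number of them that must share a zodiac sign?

There are 12 zodiac signs, which serve as the pigeonholes.
If each of the 12 zodiac signs held at most 4, the total would be at most 12 × 4 = 48 < 54, a contradiction.
So at least one holds ⌈54/12⌉ = 5.

5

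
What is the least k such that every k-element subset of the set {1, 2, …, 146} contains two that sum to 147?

74

Partition {1, …, 146} into 73 pairs: {1,146}, {2,145}, …, {73,74}.
Choosing 73 integers — say the integers 1 through 73 — takes one from each pair and avoids the property.
Choosing 74 forces two into the same pair by pigeonhole, and those sum to 147. So 74.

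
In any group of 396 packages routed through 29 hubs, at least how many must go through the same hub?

14

The 396 packages fall into 29 hubs.
If each of the 29 hubs held at most 13, the total would be at most 29 × 13 = 377 < 396, a contradiction.
So at least one holds ⌈396/29⌉ = 14.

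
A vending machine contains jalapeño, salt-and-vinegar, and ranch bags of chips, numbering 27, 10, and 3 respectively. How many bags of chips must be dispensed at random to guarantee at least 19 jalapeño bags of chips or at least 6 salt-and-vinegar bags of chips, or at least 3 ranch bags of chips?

Each of the 3 flavors has its own threshold; avoid all of them simultaneously.
The worst case stops just short of every target: 18 jalapeño, 5 salt-and-vinegar, 2 ranch — 18 + 5 + 2 = 25 bags of chips.
One more bag of chips must push some flavor to its target, so 25 + 1 = 26.

26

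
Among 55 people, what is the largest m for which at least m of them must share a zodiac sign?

5

The 55 people fall into 12 zodiac signs.
If each of the 12 zodiac signs held at most 4, the total would be at most 12 × 4 = 48 < 55, a contradiction.
So at least one holds ⌈55/12⌉ = 5.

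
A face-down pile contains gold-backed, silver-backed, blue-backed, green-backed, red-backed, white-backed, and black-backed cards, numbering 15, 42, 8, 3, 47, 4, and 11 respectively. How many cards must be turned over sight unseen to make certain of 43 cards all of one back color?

Treat the 7 back colors as pigeonholes.
In the worst case we take at most 42 of each back color, but all 15 gold-backed, all 8 blue-backed, all 3 green-backed, all 4 white-backed, and all 11 black-backed (fewer than 42), giving 15 + 42 + 8 + 3 + 42 + 4 + 11 = 125.
One more card then forces some back color to 43, so 125 + 1 = 126.

126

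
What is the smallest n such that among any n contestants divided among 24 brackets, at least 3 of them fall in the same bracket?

49

There are 24 brackets acting as pigeonholes.
With 24 × 2 = 48 contestants we could place exactly 2 in each, with no class reaching 3.
One more forces some class to hold 3, so 48 + 1 = 49.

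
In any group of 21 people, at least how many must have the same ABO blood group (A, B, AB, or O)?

The 21 people fall into 4 ABO blood groups.
If each of the 4 ABO blood groups held at most 5, the total would be at most 4 × 5 = 20 < 21, a contradiction.
So at least one holds ⌈21/4⌉ = 6.

6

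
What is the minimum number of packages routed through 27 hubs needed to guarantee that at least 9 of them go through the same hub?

217

There are 27 hubs acting as pigeonholes.
With 27 × 8 = 216 packages we could place exactly 8 in each, with no class reaching 9.
One more forces some class to hold 9, so 216 + 1 = 217.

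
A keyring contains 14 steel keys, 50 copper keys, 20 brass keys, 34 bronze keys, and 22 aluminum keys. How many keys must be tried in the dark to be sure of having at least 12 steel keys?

138

The worst case draws every non-steel key first: 50 + 20 + 34 + 22 = 126.
The next 12 draws are then forced to be steel, giving 126 + 12 = 138.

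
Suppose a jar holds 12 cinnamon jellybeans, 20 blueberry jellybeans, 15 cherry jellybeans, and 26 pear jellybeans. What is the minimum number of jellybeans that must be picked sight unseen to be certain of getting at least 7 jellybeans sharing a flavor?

Treat the 4 flavors as pigeonholes.
The worst case takes 6 jellybeans of each flavor without reaching 7 of any: 4 × 6 = 24.
The next jellybean must bring some flavor to 7, so 24 + 1 = 25.

25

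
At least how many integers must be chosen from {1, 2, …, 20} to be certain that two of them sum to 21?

11

Partition {1, …, 20} into 10 pairs: {1,20}, {2,19}, …, {10,11}.
Choosing 10 integers — say the integers 1 through 10 — takes one from each pair and avoids the property.
Choosing 11 forces two into the same pair by pigeonhole, and those sum to 21. So 11.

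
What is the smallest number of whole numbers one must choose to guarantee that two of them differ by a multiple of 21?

Two integers differ by a multiple of 21 exactly when they share a remainder mod 21.
There are 21 residue classes mod 21, so 21 integers can all lie in distinct classes.
One more integer must repeat a residue, giving a difference divisible by 21. So n = 21 + 1 = 22.

22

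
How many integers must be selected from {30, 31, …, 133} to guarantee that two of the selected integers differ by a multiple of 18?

19

Use the pigeonhole principle on residue classes: group the integers by remainder mod 18; there are 18 residue classes, each nonempty in this range.
Choosing one from each class (18 integers) avoids any shared remainder.
One more choice must repeat a class, so two differ by a multiple of 18. Hence 18 + 1 = 19.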